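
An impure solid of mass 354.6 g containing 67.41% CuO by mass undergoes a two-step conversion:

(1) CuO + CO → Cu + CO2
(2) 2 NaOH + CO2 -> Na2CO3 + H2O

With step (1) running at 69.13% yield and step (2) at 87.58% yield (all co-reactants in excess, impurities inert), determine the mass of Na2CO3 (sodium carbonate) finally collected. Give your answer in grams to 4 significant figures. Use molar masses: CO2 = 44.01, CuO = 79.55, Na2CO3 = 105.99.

192.8 g

Pure CuO = 354.6 × 0.6741 = 239.04 g.
n(CuO) = 239.04 / 79.55 = 3.0049 mol.
Step 1 (CuO:CO2 = 1:1): theoretical n(CO2) = 3.0049 mol; at 69.13% yield, n(CO2) = 2.0773 mol.
Step 2 (CO2:Na2CO3 = 1:1): theoretical n(Na2CO3) = 2.0773 mol, so theoretical mass = 2.0773 × 105.99 = 220.17 g.
At 87.58% yield, actual mass of Na2CO3 = 220.17 × 0.8758 = 192.82 g.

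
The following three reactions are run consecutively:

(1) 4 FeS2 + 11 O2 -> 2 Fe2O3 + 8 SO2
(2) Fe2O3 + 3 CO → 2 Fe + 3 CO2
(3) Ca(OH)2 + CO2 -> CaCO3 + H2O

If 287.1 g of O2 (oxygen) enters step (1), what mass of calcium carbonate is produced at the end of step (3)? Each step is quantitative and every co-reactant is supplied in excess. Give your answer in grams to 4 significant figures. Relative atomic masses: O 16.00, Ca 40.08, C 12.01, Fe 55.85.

M(O2) = 2(16.00) = 32.00 g/mol.
M(CaCO3) = 40.08 + 12.01 + 3(16.00) = 100.09 g/mol.
n(O2) = 287.1 / 32.00 = 8.9719 mol.
Reaction (1): O2→Fe2O3 ratio 11:2 ⇒ n(Fe2O3) = 1.6313 mol.
Reaction (2): Fe2O3→CO2 ratio 1:3 ⇒ n(CO2) = 4.8938 mol.
Reaction (3): CO2→CaCO3 ratio 1:1 ⇒ n(CaCO3) = 4.8938 mol.
Mass of CaCO3 = 4.8938 × 100.09 = 489.82 g.

489.8 g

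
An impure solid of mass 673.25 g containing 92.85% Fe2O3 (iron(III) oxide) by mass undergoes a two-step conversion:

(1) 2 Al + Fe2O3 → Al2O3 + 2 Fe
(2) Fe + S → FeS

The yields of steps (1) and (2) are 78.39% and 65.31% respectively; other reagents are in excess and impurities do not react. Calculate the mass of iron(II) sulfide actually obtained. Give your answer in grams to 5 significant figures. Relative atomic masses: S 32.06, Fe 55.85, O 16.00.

352.34 g

Pure Fe2O3 = 673.25 × 0.9285 = 625.113 g.
M(Fe2O3) = 2(55.85) + 3(16.00) = 159.70 g/mol.
M(FeS) = 55.85 + 32.06 = 87.91 g/mol.
n(Fe2O3) = 625.113 / 159.70 = 3.91429 mol.
Step 1 (Fe2O3:Fe = 1:2): theoretical n(Fe) = 7.82859 mol; at 78.39% yield, n(Fe) = 6.13683 mol.
Step 2 (Fe:FeS = 1:1): theoretical n(FeS) = 6.13683 mol, so theoretical mass = 6.13683 × 87.91 = 539.489 g.
At 65.31% yield, actual mass of FeS = 539.489 × 0.6531 = 352.340 g.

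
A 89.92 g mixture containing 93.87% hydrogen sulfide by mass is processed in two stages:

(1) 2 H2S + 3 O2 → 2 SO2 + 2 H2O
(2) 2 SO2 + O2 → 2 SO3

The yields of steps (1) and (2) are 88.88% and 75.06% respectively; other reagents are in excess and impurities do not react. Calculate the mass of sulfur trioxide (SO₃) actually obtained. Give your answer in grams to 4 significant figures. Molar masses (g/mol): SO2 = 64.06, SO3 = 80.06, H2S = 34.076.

Pure H2S = 89.92 × 0.9387 = 84.408 g.
n(H2S) = 84.408 / 34.076 = 2.4770 mol.
Step 1 (H2S:SO2 = 2:2): theoretical n(SO2) = 2.4770 mol; at 88.88% yield, n(SO2) = 2.2016 mol.
Step 2 (SO2:SO3 = 2:2): theoretical n(SO3) = 2.2016 mol, so theoretical mass = 2.2016 × 80.06 = 176.26 g.
At 75.06% yield, actual mass of SO3 = 176.26 × 0.7506 = 132.30 g.

132.3 g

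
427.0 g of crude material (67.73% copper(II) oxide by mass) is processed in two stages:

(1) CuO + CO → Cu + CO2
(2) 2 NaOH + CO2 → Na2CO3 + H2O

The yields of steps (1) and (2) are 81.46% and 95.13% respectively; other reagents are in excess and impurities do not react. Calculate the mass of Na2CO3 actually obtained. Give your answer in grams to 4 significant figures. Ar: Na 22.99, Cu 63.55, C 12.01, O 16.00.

Pure CuO = 427.0 × 0.6773 = 289.21 g.
M(CuO) = 63.55 + 16.00 = 79.55 g/mol.
M(Na2CO3) = 2(22.99) + 12.01 + 3(16.00) = 105.99 g/mol.
n(CuO) = 289.21 / 79.55 = 3.6355 mol.
Step 1 (CuO:CO2 = 1:1): theoretical n(CO2) = 3.6355 mol; at 81.46% yield, n(CO2) = 2.9615 mol.
Step 2 (CO2:Na2CO3 = 1:1): theoretical n(Na2CO3) = 2.9615 mol, so theoretical mass = 2.9615 × 105.99 = 313.89 g.
At 95.13% yield, actual mass of Na2CO3 = 313.89 × 0.9513 = 298.60 g.

298.6 g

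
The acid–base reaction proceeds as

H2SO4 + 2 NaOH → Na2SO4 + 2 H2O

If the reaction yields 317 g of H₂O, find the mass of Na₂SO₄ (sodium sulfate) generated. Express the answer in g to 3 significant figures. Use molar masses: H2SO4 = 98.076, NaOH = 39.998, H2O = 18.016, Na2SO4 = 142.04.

1250 g

n(H2O) = 317.0 g / 18.016 g/mol = 17.60 mol.
From the equation the H2O:Na2SO4 mole ratio is 2:1, so n(Na2SO4) = 17.60 × 1/2 = 8.798 mol.
Mass of Na2SO4 = 8.798 mol × 142.04 g/mol = 1250 g.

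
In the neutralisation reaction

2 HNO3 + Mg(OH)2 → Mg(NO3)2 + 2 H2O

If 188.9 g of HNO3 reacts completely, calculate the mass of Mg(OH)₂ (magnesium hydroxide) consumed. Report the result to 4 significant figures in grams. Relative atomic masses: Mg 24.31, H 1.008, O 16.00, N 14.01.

87.42 g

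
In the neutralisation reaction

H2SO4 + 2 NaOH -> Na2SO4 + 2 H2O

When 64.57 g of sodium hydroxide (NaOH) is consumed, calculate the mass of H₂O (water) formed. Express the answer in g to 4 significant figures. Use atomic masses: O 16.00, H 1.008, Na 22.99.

29.08 g

M(NaOH) = 22.99 + 16.00 + 1.008 = 39.998 g/mol.
M(H2O) = 2(1.008) + 16.00 = 18.016 g/mol.
n(NaOH) = 64.570 g / 39.998 g/mol = 1.6143 mol.
From the equation the NaOH:H2O mole ratio is 2:2, so n(H2O) = 1.6143 × 2/2 = 1.6143 mol.
Mass of H2O = 1.6143 mol × 18.016 g/mol = 29.084 g.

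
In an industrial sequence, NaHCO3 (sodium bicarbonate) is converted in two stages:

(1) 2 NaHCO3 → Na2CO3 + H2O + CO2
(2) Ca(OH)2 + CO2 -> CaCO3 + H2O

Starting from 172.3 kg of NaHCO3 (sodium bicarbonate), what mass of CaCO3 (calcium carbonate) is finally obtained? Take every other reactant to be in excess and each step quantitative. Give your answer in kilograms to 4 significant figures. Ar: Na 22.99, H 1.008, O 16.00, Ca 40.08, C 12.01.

M(NaHCO3) = 22.99 + 1.008 + 12.01 + 3(16.00) = 84.008 g/mol.
M(CaCO3) = 40.08 + 12.01 + 3(16.00) = 100.09 g/mol.
172.3 kg = 172300 g.
n(NaHCO3) = 172300 / 84.008 = 2051.0 mol.
Step 1 gives a 2:1 ratio of NaHCO3 to CO2, so n(CO2) = 1025.5 mol.
In step 2 the CO2:CaCO3 ratio is 1:1, so n(CaCO3) = 1025.5 mol.
Mass of CaCO3 = 1025.5 × 100.09 = 102640 g = 102.6 kg.

102.6 kg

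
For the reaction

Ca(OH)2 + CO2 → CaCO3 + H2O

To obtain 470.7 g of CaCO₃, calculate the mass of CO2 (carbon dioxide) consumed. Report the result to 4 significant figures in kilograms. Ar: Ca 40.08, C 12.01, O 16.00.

0.2070 kg

M(CaCO3) = 40.08 + 12.01 + 3(16.00) = 100.09 g/mol.
M(CO2) = 12.01 + 2(16.00) = 44.01 g/mol.
n(CaCO3) = 470.70 g / 100.09 g/mol = 4.7028 mol.
From the equation the CaCO3:CO2 mole ratio is 1:1, so n(CO2) = 4.7028 × 1/1 = 4.7028 mol.
Mass of CO2 = 4.7028 mol × 44.01 g/mol = 206.97 g.
Converting to kg: 206.97 g = 0.2070 kg.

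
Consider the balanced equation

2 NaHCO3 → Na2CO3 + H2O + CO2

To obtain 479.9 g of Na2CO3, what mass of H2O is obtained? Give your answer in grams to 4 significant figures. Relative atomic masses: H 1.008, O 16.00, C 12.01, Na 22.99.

81.57 g

M(Na2CO3) = 2(22.99) + 12.01 + 3(16.00) = 105.99 g/mol.
M(H2O) = 2(1.008) + 16.00 = 18.016 g/mol.
n(Na2CO3) = 479.90 g / 105.99 g/mol = 4.5278 mol.
From the equation the Na2CO3:H2O mole ratio is 1:1, so n(H2O) = 4.5278 × 1/1 = 4.5278 mol.
Mass of H2O = 4.5278 mol × 18.016 g/mol = 81.573 g.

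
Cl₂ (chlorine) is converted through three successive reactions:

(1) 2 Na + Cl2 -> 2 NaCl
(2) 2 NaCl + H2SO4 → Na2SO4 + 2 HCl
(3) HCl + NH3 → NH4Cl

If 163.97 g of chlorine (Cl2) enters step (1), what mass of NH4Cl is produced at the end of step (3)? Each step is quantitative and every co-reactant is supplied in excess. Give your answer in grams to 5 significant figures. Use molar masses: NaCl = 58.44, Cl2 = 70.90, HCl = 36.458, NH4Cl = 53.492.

247.42 g

n(Cl2) = 163.97 / 70.90 = 2.31269 mol.
Reaction (1): Cl2→NaCl ratio 1:2 ⇒ n(NaCl) = 4.62539 mol.
Reaction (2): NaCl→HCl ratio 2:2 ⇒ n(HCl) = 4.62539 mol.
Reaction (3): HCl→NH4Cl ratio 1:1 ⇒ n(NH4Cl) = 4.62539 mol.
Mass of NH4Cl = 4.62539 × 53.492 = 247.421 g.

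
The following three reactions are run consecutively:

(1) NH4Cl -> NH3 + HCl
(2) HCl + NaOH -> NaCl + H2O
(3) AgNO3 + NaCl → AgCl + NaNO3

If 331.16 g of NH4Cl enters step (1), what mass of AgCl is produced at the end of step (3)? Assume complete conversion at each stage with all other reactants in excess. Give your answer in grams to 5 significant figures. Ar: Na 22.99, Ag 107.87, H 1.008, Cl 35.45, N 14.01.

887.27 g

M(NH4Cl) = 14.01 + 4(1.008) + 35.45 = 53.492 g/mol.
M(AgCl) = 107.87 + 35.45 = 143.32 g/mol.
n(NH4Cl) = 331.16 / 53.492 = 6.19083 mol.
Reaction (1): NH4Cl→HCl ratio 1:1 ⇒ n(HCl) = 6.19083 mol.
Reaction (2): HCl→NaCl ratio 1:1 ⇒ n(NaCl) = 6.19083 mol.
Reaction (3): NaCl→AgCl ratio 1:1 ⇒ n(AgCl) = 6.19083 mol.
Mass of AgCl = 6.19083 × 143.32 = 887.270 g.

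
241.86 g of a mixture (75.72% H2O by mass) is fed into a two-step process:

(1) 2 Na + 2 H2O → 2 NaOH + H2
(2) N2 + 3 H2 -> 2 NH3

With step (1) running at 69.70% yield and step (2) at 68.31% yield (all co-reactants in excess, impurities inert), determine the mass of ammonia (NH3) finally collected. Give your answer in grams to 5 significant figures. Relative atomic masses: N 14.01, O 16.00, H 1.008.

27.481 g

Pure H2O = 241.86 × 0.7572 = 183.136 g.
M(H2O) = 2(1.008) + 16.00 = 18.016 g/mol.
M(NH3) = 14.01 + 3(1.008) = 17.034 g/mol.
n(H2O) = 183.136 / 18.016 = 10.1652 mol.
Step 1 (H2O:H2 = 2:1): theoretical n(H2) = 5.08260 mol; at 69.70% yield, n(H2) = 3.54258 mol.
Step 2 (H2:NH3 = 3:2): theoretical n(NH3) = 2.36172 mol, so theoretical mass = 2.36172 × 17.034 = 40.2295 g.
At 68.31% yield, actual mass of NH3 = 40.2295 × 0.6831 = 27.4808 g.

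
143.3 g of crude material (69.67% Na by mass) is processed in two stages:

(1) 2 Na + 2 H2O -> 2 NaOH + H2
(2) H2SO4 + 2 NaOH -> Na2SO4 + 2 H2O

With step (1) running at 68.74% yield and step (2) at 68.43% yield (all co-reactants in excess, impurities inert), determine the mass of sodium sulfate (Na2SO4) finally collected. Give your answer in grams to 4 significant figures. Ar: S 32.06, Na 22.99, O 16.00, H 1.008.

145.1 g

Pure Na = 143.3 × 0.6967 = 99.837 g.
M(Na) = 22.99 g/mol.
M(Na2SO4) = 2(22.99) + 32.06 + 4(16.00) = 142.04 g/mol.
n(Na) = 99.837 / 22.99 = 4.3426 mol.
Step 1 (Na:NaOH = 2:2): theoretical n(NaOH) = 4.3426 mol; at 68.74% yield, n(NaOH) = 2.9851 mol.
Step 2 (NaOH:Na2SO4 = 2:1): theoretical n(Na2SO4) = 1.4926 mol, so theoretical mass = 1.4926 × 142.04 = 212.00 g.
At 68.43% yield, actual mass of Na2SO4 = 212.00 × 0.6843 = 145.07 g.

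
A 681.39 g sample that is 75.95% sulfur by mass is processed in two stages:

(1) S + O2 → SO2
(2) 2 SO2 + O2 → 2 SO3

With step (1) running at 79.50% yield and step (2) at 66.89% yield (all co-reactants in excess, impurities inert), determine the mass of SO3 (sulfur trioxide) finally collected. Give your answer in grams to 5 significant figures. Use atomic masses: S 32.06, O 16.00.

Pure S = 681.39 × 0.7595 = 517.516 g.
M(S) = 32.06 g/mol.
M(SO3) = 32.06 + 3(16.00) = 80.06 g/mol.
n(S) = 517.516 / 32.06 = 16.1421 mol.
Step 1 (S:SO2 = 1:1): theoretical n(SO2) = 16.1421 mol; at 79.50% yield, n(SO2) = 12.8330 mol.
Step 2 (SO2:SO3 = 2:2): theoretical n(SO3) = 12.8330 mol, so theoretical mass = 12.8330 × 80.06 = 1027.41 g.
At 66.89% yield, actual mass of SO3 = 1027.41 × 0.6689 = 687.233 g.

687.23 g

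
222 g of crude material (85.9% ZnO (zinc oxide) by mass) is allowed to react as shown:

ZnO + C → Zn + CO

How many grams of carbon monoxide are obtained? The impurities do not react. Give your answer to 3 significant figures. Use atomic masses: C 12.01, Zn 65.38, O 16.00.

Mass of pure ZnO = 222 g × 0.859 = 190.7 g.
M(ZnO) = 65.38 + 16.00 = 81.38 g/mol.
M(CO) = 12.01 + 16.00 = 28.01 g/mol.
n(ZnO) = 190.7 g / 81.38 g/mol = 2.343 mol.
From the equation the ZnO:CO mole ratio is 1:1, so n(CO) = 2.343 × 1/1 = 2.343 mol.
Mass of CO = 2.343 mol × 28.01 g/mol = 65.64 g.

65.6 g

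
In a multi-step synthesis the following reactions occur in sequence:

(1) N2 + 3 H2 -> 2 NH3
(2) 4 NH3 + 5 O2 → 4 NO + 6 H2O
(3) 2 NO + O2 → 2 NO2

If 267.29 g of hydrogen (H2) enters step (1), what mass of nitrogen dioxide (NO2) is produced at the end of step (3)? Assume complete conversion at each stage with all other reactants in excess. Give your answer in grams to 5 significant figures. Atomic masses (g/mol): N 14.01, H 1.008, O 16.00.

4066.8 g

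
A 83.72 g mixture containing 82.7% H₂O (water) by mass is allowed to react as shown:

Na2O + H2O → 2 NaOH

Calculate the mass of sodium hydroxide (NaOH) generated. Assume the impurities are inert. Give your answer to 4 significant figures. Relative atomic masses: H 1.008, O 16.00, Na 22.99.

Mass of pure H2O = 83.72 g × 0.827 = 69.236 g.
M(H2O) = 2(1.008) + 16.00 = 18.016 g/mol.
M(NaOH) = 22.99 + 16.00 + 1.008 = 39.998 g/mol.
n(H2O) = 69.236 g / 18.016 g/mol = 3.8431 mol.
From the equation the H2O:NaOH mole ratio is 1:2, so n(NaOH) = 3.8431 × 2/1 = 7.6861 mol.
Mass of NaOH = 7.6861 mol × 39.998 g/mol = 307.43 g.

307.4 g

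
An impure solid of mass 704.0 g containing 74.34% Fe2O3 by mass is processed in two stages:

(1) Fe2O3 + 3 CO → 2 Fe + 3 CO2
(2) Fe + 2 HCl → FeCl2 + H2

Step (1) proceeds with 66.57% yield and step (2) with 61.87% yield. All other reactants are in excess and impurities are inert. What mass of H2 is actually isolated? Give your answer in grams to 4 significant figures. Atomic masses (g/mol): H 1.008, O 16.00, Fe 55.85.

Pure Fe2O3 = 704.0 × 0.7434 = 523.35 g.
M(Fe2O3) = 2(55.85) + 3(16.00) = 159.70 g/mol.
M(H2) = 2(1.008) = 2.016 g/mol.
n(Fe2O3) = 523.35 / 159.70 = 3.2771 mol.
Step 1 (Fe2O3:Fe = 1:2): theoretical n(Fe) = 6.5542 mol; at 66.57% yield, n(Fe) = 4.3631 mol.
Step 2 (Fe:H2 = 1:1): theoretical n(H2) = 4.3631 mol, so theoretical mass = 4.3631 × 2.016 = 8.7961 g.
At 61.87% yield, actual mass of H2 = 8.7961 × 0.6187 = 5.4421 g.

5.442 g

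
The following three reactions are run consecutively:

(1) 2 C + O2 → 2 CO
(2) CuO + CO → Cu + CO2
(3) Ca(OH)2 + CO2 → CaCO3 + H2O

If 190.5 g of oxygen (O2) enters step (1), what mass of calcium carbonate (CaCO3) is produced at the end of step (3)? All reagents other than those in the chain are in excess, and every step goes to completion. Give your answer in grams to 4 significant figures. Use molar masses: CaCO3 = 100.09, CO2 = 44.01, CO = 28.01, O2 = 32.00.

n(O2) = 190.5 / 32.00 = 5.9531 mol.
Reaction (1): O2→CO ratio 1:2 ⇒ n(CO) = 11.906 mol.
Reaction (2): CO→CO2 ratio 1:1 ⇒ n(CO2) = 11.906 mol.
Reaction (3): CO2→CaCO3 ratio 1:1 ⇒ n(CaCO3) = 11.906 mol.
Mass of CaCO3 = 11.906 × 100.09 = 1191.7 g.

1192 g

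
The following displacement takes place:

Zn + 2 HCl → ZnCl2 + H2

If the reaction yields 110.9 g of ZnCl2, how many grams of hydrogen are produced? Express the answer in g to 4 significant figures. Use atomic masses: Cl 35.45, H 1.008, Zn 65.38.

1.641 g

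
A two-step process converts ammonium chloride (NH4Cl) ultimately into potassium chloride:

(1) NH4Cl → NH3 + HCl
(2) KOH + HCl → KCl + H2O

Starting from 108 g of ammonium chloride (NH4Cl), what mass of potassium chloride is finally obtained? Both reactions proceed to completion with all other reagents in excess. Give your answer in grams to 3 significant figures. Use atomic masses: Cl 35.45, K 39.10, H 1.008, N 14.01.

151 g

M(NH4Cl) = 14.01 + 4(1.008) + 35.45 = 53.492 g/mol.
M(KCl) = 39.10 + 35.45 = 74.55 g/mol.
n(NH4Cl) = 108.0 / 53.492 = 2.019 mol.
Step 1 gives a 1:1 ratio of NH4Cl to HCl, so n(HCl) = 2.019 mol.
In step 2 the HCl:KCl ratio is 1:1, so n(KCl) = 2.019 mol.
Mass of KCl = 2.019 × 74.55 = 150.5 g.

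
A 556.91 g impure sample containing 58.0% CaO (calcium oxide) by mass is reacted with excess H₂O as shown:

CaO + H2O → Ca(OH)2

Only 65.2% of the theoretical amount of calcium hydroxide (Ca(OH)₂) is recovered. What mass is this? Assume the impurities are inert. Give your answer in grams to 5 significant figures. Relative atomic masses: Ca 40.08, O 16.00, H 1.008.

278.26 g

Pure CaO available = 556.91 g × 0.580 = 323.008 g.
M(CaO) = 40.08 + 16.00 = 56.08 g/mol.
M(Ca(OH)2) = 40.08 + 2(16.00) + 2(1.008) = 74.096 g/mol.
n(CaO) = 323.008 g / 56.08 g/mol = 5.75977 mol.
From the equation the CaO:Ca(OH)2 mole ratio is 1:1, so n(Ca(OH)2) = 5.75977 × 1/1 = 5.75977 mol.
Mass of Ca(OH)2 = 5.75977 mol × 74.096 g/mol = 426.776 g.
Actual mass collected = 426.776 g × 0.652 = 278.258 g.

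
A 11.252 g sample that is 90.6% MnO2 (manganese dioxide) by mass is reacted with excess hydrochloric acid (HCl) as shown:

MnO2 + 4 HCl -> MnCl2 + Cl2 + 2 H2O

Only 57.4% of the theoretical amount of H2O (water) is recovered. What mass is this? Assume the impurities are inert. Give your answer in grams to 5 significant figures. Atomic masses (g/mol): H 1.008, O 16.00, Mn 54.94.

2.4251 g

Pure MnO2 available = 11.252 g × 0.906 = 10.1943 g.
M(MnO2) = 54.94 + 2(16.00) = 86.94 g/mol.
M(H2O) = 2(1.008) + 16.00 = 18.016 g/mol.
n(MnO2) = 10.1943 g / 86.94 g/mol = 0.117257 mol.
From the equation the MnO2:H2O mole ratio is 1:2, so n(H2O) = 0.117257 × 2/1 = 0.234514 mol.
Mass of H2O = 0.234514 mol × 18.016 g/mol = 4.22500 g.
Actual mass collected = 4.22500 g × 0.574 = 2.42515 g.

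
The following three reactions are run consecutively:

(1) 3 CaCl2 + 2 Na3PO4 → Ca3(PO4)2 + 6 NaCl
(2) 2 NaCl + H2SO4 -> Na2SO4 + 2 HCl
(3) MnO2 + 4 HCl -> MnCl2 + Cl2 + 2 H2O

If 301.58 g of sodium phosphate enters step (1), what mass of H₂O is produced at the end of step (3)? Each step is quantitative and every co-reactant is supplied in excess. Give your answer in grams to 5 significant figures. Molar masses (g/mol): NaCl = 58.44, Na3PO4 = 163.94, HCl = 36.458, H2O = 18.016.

49.713 g

n(Na3PO4) = 301.58 / 163.94 = 1.83958 mol.
Reaction (1): Na3PO4→NaCl ratio 2:6 ⇒ n(NaCl) = 5.51873 mol.
Reaction (2): NaCl→HCl ratio 2:2 ⇒ n(HCl) = 5.51873 mol.
Reaction (3): HCl→H2O ratio 4:2 ⇒ n(H2O) = 2.75936 mol.
Mass of H2O = 2.75936 × 18.016 = 49.7127 g.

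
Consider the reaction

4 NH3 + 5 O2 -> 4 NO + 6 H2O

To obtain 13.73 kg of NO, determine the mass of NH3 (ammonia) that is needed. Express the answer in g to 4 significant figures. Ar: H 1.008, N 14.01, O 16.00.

7793 g

M(NO) = 14.01 + 16.00 = 30.01 g/mol.
M(NH3) = 14.01 + 3(1.008) = 17.034 g/mol.
Convert: 13.73 kg = 13730 g.
n(NO) = 13730 g / 30.01 g/mol = 457.51 mol.
From the equation the NO:NH3 mole ratio is 4:4, so n(NH3) = 457.51 × 4/4 = 457.51 mol.
Mass of NH3 = 457.51 mol × 17.034 g/mol = 7793.3 g.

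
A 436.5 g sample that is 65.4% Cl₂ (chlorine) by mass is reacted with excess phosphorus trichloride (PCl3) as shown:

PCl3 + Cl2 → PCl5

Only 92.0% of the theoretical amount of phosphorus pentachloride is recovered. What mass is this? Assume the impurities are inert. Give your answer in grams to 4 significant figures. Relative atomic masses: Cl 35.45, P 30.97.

Pure Cl2 available = 436.5 g × 0.654 = 285.47 g.
M(Cl2) = 2(35.45) = 70.90 g/mol.
M(PCl5) = 30.97 + 5(35.45) = 208.22 g/mol.
n(Cl2) = 285.47 g / 70.90 g/mol = 4.0264 mol.
From the equation the Cl2:PCl5 mole ratio is 1:1, so n(PCl5) = 4.0264 × 1/1 = 4.0264 mol.
Mass of PCl5 = 4.0264 mol × 208.22 g/mol = 838.37 g.
Actual mass collected = 838.37 g × 0.920 = 771.30 g.

771.3 g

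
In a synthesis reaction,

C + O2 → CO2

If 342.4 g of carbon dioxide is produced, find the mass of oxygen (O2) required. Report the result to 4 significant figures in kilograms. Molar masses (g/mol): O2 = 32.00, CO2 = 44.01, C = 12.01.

n(CO2) = 342.40 g / 44.01 g/mol = 7.7800 mol.
From the equation the CO2:O2 mole ratio is 1:1, so n(O2) = 7.7800 × 1/1 = 7.7800 mol.
Mass of O2 = 7.7800 mol × 32.00 g/mol = 248.96 g.
Converting to kg: 248.96 g = 0.2490 kg.

0.2490 kg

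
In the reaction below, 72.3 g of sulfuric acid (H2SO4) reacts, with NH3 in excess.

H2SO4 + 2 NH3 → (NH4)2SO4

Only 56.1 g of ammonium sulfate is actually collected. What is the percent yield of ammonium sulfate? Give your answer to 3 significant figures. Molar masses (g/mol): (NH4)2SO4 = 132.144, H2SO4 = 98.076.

57.6 %

n(H2SO4) = 72.30 g / 98.076 g/mol = 0.7372 mol.
From the equation the H2SO4:(NH4)2SO4 mole ratio is 1:1, so n((NH4)2SO4) = 0.7372 × 1/1 = 0.7372 mol.
Mass of (NH4)2SO4 = 0.7372 mol × 132.144 g/mol = 97.41 g.
This is the theoretical yield. Percent yield = 56.1 g / 97.41 g × 100% = 57.59%.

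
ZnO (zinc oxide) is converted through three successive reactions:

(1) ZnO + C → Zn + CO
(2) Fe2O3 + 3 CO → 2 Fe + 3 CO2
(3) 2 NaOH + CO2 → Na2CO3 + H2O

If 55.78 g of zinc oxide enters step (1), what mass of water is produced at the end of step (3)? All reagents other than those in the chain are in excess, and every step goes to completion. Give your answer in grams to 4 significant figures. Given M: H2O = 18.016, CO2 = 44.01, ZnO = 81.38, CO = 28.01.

n(ZnO) = 55.78 / 81.38 = 0.68543 mol.
Reaction (1): ZnO→CO ratio 1:1 ⇒ n(CO) = 0.68543 mol.
Reaction (2): CO→CO2 ratio 3:3 ⇒ n(CO2) = 0.68543 mol.
Reaction (3): CO2→H2O ratio 1:1 ⇒ n(H2O) = 0.68543 mol.
Mass of H2O = 0.68543 × 18.016 = 12.349 g.

12.35 g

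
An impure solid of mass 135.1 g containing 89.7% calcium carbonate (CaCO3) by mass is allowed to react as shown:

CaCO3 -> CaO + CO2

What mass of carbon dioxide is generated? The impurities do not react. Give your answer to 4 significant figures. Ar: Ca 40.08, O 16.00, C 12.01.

53.29 g

Mass of pure CaCO3 = 135.1 g × 0.897 = 121.18 g.
M(CaCO3) = 40.08 + 12.01 + 3(16.00) = 100.09 g/mol.
M(CO2) = 12.01 + 2(16.00) = 44.01 g/mol.
n(CaCO3) = 121.18 g / 100.09 g/mol = 1.2108 mol.
From the equation the CaCO3:CO2 mole ratio is 1:1, so n(CO2) = 1.2108 × 1/1 = 1.2108 mol.
Mass of CO2 = 1.2108 mol × 44.01 g/mol = 53.285 g.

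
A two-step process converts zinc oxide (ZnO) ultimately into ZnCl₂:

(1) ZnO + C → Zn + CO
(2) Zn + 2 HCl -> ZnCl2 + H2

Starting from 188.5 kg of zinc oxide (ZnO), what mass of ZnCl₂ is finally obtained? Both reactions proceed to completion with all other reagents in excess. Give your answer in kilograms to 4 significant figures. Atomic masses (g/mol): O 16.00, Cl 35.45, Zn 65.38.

M(ZnO) = 65.38 + 16.00 = 81.38 g/mol.
M(ZnCl2) = 65.38 + 2(35.45) = 136.28 g/mol.
188.5 kg = 188500 g.
n(ZnO) = 188500 / 81.38 = 2316.3 mol.
Step 1 gives a 1:1 ratio of ZnO to Zn, so n(Zn) = 2316.3 mol.
In step 2 the Zn:ZnCl2 ratio is 1:1, so n(ZnCl2) = 2316.3 mol.
Mass of ZnCl2 = 2316.3 × 136.28 = 315660 g = 315.7 kg.

315.7 kg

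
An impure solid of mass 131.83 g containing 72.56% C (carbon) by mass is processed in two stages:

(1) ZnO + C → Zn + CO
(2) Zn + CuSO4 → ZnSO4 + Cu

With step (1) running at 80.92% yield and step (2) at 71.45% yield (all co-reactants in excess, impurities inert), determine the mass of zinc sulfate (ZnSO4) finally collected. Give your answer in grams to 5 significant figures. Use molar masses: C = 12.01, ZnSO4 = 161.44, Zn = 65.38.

Pure C = 131.83 × 0.7256 = 95.6558 g.
n(C) = 95.6558 / 12.01 = 7.96468 mol.
Step 1 (C:Zn = 1:1): theoretical n(Zn) = 7.96468 mol; at 80.92% yield, n(Zn) = 6.44502 mol.
Step 2 (Zn:ZnSO4 = 1:1): theoretical n(ZnSO4) = 6.44502 mol, so theoretical mass = 6.44502 × 161.44 = 1040.48 g.
At 71.45% yield, actual mass of ZnSO4 = 1040.48 × 0.7145 = 743.426 g.

743.43 g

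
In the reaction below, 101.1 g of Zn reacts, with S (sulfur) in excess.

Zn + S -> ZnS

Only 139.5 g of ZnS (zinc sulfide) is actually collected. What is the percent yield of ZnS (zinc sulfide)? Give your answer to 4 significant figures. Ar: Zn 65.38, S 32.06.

92.58 %

M(Zn) = 65.38 g/mol.
M(ZnS) = 65.38 + 32.06 = 97.44 g/mol.
n(Zn) = 101.10 g / 65.38 g/mol = 1.5463 mol.
From the equation the Zn:ZnS mole ratio is 1:1, so n(ZnS) = 1.5463 × 1/1 = 1.5463 mol.
Mass of ZnS = 1.5463 mol × 97.44 g/mol = 150.68 g.
This is the theoretical yield. Percent yield = 139.5 g / 150.68 g × 100% = 92.583%.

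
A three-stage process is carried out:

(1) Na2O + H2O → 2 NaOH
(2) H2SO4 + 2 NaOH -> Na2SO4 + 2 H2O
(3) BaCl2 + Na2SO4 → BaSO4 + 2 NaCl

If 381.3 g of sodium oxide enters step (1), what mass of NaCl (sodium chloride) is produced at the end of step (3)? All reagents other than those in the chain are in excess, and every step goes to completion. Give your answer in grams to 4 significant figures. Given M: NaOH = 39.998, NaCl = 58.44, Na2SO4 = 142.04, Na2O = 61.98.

719.0 g

n(Na2O) = 381.3 / 61.98 = 6.1520 mol.
Reaction (1): Na2O→NaOH ratio 1:2 ⇒ n(NaOH) = 12.304 mol.
Reaction (2): NaOH→Na2SO4 ratio 2:1 ⇒ n(Na2SO4) = 6.1520 mol.
Reaction (3): Na2SO4→NaCl ratio 1:2 ⇒ n(NaCl) = 12.304 mol.
Mass of NaCl = 12.304 × 58.44 = 719.04 g.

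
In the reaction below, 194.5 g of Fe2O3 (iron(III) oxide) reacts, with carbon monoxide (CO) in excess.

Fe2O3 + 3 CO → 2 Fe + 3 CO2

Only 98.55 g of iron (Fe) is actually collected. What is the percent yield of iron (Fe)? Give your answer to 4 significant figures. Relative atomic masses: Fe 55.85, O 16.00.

M(Fe2O3) = 2(55.85) + 3(16.00) = 159.70 g/mol.
M(Fe) = 55.85 g/mol.
n(Fe2O3) = 194.50 g / 159.70 g/mol = 1.2179 mol.
From the equation the Fe2O3:Fe mole ratio is 1:2, so n(Fe) = 1.2179 × 2/1 = 2.4358 mol.
Mass of Fe = 2.4358 mol × 55.85 g/mol = 136.04 g.
This is the theoretical yield. Percent yield = 98.55 g / 136.04 g × 100% = 72.442%.

72.44 %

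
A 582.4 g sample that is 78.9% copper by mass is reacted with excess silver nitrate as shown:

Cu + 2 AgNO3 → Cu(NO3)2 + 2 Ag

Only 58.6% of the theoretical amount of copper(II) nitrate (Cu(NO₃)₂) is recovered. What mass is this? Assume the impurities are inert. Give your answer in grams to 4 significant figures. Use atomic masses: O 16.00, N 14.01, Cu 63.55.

Pure Cu available = 582.4 g × 0.789 = 459.51 g.
M(Cu) = 63.55 g/mol.
M(Cu(NO3)2) = 63.55 + 2(14.01) + 6(16.00) = 187.57 g/mol.
n(Cu) = 459.51 g / 63.55 g/mol = 7.2307 mol.
From the equation the Cu:Cu(NO3)2 mole ratio is 1:1, so n(Cu(NO3)2) = 7.2307 × 1/1 = 7.2307 mol.
Mass of Cu(NO3)2 = 7.2307 mol × 187.57 g/mol = 1356.3 g.
Actual mass collected = 1356.3 g × 0.586 = 794.77 g.

794.8 g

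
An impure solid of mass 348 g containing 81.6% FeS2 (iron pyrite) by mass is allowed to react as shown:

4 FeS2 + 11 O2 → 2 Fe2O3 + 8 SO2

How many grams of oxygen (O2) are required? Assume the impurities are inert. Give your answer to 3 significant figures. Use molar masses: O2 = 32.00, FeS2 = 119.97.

208 g

Mass of pure FeS2 = 348 g × 0.816 = 284.0 g.
n(FeS2) = 284.0 g / 119.97 g/mol = 2.367 mol.
From the equation the FeS2:O2 mole ratio is 4:11, so n(O2) = 2.367 × 11/4 = 6.509 mol.
Mass of O2 = 6.509 mol × 32.00 g/mol = 208.3 g.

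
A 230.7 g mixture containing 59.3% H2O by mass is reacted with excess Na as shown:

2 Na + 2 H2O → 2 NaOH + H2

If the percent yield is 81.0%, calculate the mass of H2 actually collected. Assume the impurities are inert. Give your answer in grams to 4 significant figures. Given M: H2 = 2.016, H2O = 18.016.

Pure H2O available = 230.7 g × 0.593 = 136.81 g.
n(H2O) = 136.81 g / 18.016 g/mol = 7.5935 mol.
From the equation the H2O:H2 mole ratio is 2:1, so n(H2) = 7.5935 × 1/2 = 3.7968 mol.
Mass of H2 = 3.7968 mol × 2.016 g/mol = 7.6543 g.
Actual mass collected = 7.6543 g × 0.810 = 6.2000 g.

6.200 g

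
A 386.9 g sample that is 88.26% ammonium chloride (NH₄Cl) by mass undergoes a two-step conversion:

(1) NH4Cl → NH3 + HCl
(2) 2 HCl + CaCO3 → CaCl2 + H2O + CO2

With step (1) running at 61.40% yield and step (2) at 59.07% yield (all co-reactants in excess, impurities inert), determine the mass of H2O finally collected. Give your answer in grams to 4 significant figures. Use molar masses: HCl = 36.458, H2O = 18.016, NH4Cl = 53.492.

Pure NH4Cl = 386.9 × 0.8826 = 341.48 g.
n(NH4Cl) = 341.48 / 53.492 = 6.3837 mol.
Step 1 (NH4Cl:HCl = 1:1): theoretical n(HCl) = 6.3837 mol; at 61.40% yield, n(HCl) = 3.9196 mol.
Step 2 (HCl:H2O = 2:1): theoretical n(H2O) = 1.9598 mol, so theoretical mass = 1.9598 × 18.016 = 35.308 g.
At 59.07% yield, actual mass of H2O = 35.308 × 0.5907 = 20.856 g.

20.86 g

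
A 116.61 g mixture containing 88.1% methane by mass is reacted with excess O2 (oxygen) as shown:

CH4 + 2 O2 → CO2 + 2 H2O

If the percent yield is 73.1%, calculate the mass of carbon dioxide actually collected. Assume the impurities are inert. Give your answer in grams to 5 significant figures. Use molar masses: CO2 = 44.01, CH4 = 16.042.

206.03 g

Pure CH4 available = 116.61 g × 0.881 = 102.733 g.
n(CH4) = 102.733 g / 16.042 g/mol = 6.40403 mol.
From the equation the CH4:CO2 mole ratio is 1:1, so n(CO2) = 6.40403 × 1/1 = 6.40403 mol.
Mass of CO2 = 6.40403 mol × 44.01 g/mol = 281.841 g.
Actual mass collected = 281.841 g × 0.731 = 206.026 g.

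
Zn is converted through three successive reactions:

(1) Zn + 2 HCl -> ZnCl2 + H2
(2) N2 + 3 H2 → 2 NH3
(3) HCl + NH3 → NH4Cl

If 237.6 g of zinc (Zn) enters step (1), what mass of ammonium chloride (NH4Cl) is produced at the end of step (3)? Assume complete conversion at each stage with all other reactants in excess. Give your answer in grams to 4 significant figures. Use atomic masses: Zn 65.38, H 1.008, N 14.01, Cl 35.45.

M(Zn) = 65.38 g/mol.
M(NH4Cl) = 14.01 + 4(1.008) + 35.45 = 53.492 g/mol.
n(Zn) = 237.6 / 65.38 = 3.6341 mol.
Reaction (1): Zn→H2 ratio 1:1 ⇒ n(H2) = 3.6341 mol.
Reaction (2): H2→NH3 ratio 3:2 ⇒ n(NH3) = 2.4228 mol.
Reaction (3): NH3→NH4Cl ratio 1:1 ⇒ n(NH4Cl) = 2.4228 mol.
Mass of NH4Cl = 2.4228 × 53.492 = 129.60 g.

129.6 g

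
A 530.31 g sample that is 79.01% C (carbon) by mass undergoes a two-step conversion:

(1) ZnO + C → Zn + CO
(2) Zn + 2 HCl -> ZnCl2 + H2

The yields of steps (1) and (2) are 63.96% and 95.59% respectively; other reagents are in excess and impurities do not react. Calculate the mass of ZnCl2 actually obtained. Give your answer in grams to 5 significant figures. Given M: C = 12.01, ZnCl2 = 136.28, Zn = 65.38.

2906.8 g

Pure C = 530.31 × 0.7901 = 418.998 g.
n(C) = 418.998 / 12.01 = 34.8874 mol.
Step 1 (C:Zn = 1:1): theoretical n(Zn) = 34.8874 mol; at 63.96% yield, n(Zn) = 22.3140 mol.
Step 2 (Zn:ZnCl2 = 1:1): theoretical n(ZnCl2) = 22.3140 mol, so theoretical mass = 22.3140 × 136.28 = 3040.95 g.
At 95.59% yield, actual mass of ZnCl2 = 3040.95 × 0.9559 = 2906.85 g.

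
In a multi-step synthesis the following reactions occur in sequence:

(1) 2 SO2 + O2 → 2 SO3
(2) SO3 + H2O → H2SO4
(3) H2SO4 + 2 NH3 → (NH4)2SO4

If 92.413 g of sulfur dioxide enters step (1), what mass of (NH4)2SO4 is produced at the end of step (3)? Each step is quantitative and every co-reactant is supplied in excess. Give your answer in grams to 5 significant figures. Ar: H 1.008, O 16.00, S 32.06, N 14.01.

190.63 g

M(SO2) = 32.06 + 2(16.00) = 64.06 g/mol.
M((NH4)2SO4) = 2(14.01) + 8(1.008) + 32.06 + 4(16.00) = 132.144 g/mol.
n(SO2) = 92.413 / 64.06 = 1.44260 mol.
Reaction (1): SO2→SO3 ratio 2:2 ⇒ n(SO3) = 1.44260 mol.
Reaction (2): SO3→H2SO4 ratio 1:1 ⇒ n(H2SO4) = 1.44260 mol.
Reaction (3): H2SO4→(NH4)2SO4 ratio 1:1 ⇒ n((NH4)2SO4) = 1.44260 mol.
Mass of (NH4)2SO4 = 1.44260 × 132.144 = 190.631 g.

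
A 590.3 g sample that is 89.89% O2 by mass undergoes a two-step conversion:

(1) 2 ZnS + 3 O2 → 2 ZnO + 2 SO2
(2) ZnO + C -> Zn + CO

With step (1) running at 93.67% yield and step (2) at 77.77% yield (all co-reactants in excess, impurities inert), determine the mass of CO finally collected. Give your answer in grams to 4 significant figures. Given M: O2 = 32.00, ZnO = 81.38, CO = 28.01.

225.6 g

Pure O2 = 590.3 × 0.8989 = 530.62 g.
n(O2) = 530.62 / 32.00 = 16.582 mol.
Step 1 (O2:ZnO = 3:2): theoretical n(ZnO) = 11.055 mol; at 93.67% yield, n(ZnO) = 10.355 mol.
Step 2 (ZnO:CO = 1:1): theoretical n(CO) = 10.355 mol, so theoretical mass = 10.355 × 28.01 = 290.04 g.
At 77.77% yield, actual mass of CO = 290.04 × 0.7777 = 225.56 g.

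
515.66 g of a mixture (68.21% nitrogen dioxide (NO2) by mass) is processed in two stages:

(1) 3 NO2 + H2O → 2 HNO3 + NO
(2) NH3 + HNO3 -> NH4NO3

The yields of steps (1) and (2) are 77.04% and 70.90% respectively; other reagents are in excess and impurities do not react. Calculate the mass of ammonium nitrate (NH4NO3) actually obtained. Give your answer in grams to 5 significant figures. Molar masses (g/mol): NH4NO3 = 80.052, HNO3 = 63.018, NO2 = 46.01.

Pure NO2 = 515.66 × 0.6821 = 351.732 g.
n(NO2) = 351.732 / 46.01 = 7.64468 mol.
Step 1 (NO2:HNO3 = 3:2): theoretical n(HNO3) = 5.09645 mol; at 77.04% yield, n(HNO3) = 3.92631 mol.
Step 2 (HNO3:NH4NO3 = 1:1): theoretical n(NH4NO3) = 3.92631 mol, so theoretical mass = 3.92631 × 80.052 = 314.309 g.
At 70.90% yield, actual mass of NH4NO3 = 314.309 × 0.7090 = 222.845 g.

222.84 g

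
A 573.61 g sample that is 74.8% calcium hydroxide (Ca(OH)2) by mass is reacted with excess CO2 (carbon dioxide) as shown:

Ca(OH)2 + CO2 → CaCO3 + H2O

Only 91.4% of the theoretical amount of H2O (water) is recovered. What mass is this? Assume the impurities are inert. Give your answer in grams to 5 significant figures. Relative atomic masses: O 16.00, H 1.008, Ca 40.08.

Pure Ca(OH)2 available = 573.61 g × 0.748 = 429.060 g.
M(Ca(OH)2) = 40.08 + 2(16.00) + 2(1.008) = 74.096 g/mol.
M(H2O) = 2(1.008) + 16.00 = 18.016 g/mol.
n(Ca(OH)2) = 429.060 g / 74.096 g/mol = 5.79060 mol.
From the equation the Ca(OH)2:H2O mole ratio is 1:1, so n(H2O) = 5.79060 × 1/1 = 5.79060 mol.
Mass of H2O = 5.79060 mol × 18.016 g/mol = 104.323 g.
Actual mass collected = 104.323 g × 0.914 = 95.3516 g.

95.352 g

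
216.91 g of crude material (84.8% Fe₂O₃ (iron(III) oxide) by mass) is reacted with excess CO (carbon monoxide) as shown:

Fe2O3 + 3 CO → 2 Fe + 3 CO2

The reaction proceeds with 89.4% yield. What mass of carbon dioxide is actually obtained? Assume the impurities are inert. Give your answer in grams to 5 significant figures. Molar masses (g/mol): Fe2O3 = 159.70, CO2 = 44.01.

135.95 g

Pure Fe2O3 available = 216.91 g × 0.848 = 183.940 g.
n(Fe2O3) = 183.940 g / 159.70 g/mol = 1.15178 mol.
From the equation the Fe2O3:CO2 mole ratio is 1:3, so n(CO2) = 1.15178 × 3/1 = 3.45535 mol.
Mass of CO2 = 3.45535 mol × 44.01 g/mol = 152.070 g.
Actual mass collected = 152.070 g × 0.894 = 135.950 g.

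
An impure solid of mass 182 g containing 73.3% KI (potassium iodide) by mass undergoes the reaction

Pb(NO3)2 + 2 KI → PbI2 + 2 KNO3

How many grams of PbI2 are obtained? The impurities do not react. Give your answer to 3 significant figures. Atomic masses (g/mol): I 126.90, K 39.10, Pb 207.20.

185 g

Mass of pure KI = 182 g × 0.733 = 133.4 g.
M(KI) = 39.10 + 126.90 = 166.00 g/mol.
M(PbI2) = 207.20 + 2(126.90) = 461.00 g/mol.
n(KI) = 133.4 g / 166.00 g/mol = 0.8037 mol.
From the equation the KI:PbI2 mole ratio is 2:1, so n(PbI2) = 0.8037 × 1/2 = 0.4018 mol.
Mass of PbI2 = 0.4018 mol × 461.00 g/mol = 185.2 g.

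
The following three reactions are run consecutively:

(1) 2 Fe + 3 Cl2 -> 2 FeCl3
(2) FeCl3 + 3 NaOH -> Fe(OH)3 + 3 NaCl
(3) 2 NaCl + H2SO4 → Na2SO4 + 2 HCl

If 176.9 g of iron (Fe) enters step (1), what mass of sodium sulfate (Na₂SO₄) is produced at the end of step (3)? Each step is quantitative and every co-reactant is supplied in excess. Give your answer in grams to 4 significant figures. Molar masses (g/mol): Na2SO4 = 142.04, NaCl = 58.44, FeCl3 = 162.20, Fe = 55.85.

n(Fe) = 176.9 / 55.85 = 3.1674 mol.
Reaction (1): Fe→FeCl3 ratio 2:2 ⇒ n(FeCl3) = 3.1674 mol.
Reaction (2): FeCl3→NaCl ratio 1:3 ⇒ n(NaCl) = 9.5022 mol.
Reaction (3): NaCl→Na2SO4 ratio 2:1 ⇒ n(Na2SO4) = 4.7511 mol.
Mass of Na2SO4 = 4.7511 × 142.04 = 674.85 g.

674.8 g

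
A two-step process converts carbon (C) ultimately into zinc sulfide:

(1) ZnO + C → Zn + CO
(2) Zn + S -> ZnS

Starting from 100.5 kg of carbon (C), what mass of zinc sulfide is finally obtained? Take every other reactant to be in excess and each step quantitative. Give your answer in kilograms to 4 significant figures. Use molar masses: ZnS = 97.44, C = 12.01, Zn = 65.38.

815.4 kg

100.5 kg = 100500 g.
n(C) = 100500 / 12.01 = 8368.0 mol.
Step 1 gives a 1:1 ratio of C to Zn, so n(Zn) = 8368.0 mol.
In step 2 the Zn:ZnS ratio is 1:1, so n(ZnS) = 8368.0 mol.
Mass of ZnS = 8368.0 × 97.44 = 815380 g = 815.4 kg.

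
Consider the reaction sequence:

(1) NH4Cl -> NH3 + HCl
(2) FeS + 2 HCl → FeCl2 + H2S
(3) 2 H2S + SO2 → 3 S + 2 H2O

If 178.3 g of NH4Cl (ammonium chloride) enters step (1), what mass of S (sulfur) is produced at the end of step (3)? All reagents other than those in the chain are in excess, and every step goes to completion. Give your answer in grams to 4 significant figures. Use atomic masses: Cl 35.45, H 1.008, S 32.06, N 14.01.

M(NH4Cl) = 14.01 + 4(1.008) + 35.45 = 53.492 g/mol.
M(S) = 32.06 g/mol.
n(NH4Cl) = 178.3 / 53.492 = 3.3332 mol.
Reaction (1): NH4Cl→HCl ratio 1:1 ⇒ n(HCl) = 3.3332 mol.
Reaction (2): HCl→H2S ratio 2:1 ⇒ n(H2S) = 1.6666 mol.
Reaction (3): H2S→S ratio 2:3 ⇒ n(S) = 2.4999 mol.
Mass of S = 2.4999 × 32.06 = 80.147 g.

80.15 g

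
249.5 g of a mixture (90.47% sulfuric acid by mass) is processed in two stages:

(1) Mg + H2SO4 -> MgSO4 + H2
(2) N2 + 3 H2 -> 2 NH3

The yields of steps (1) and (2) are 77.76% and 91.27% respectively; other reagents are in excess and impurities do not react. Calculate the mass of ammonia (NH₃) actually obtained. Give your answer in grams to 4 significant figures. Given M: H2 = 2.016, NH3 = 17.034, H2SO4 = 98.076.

Pure H2SO4 = 249.5 × 0.9047 = 225.72 g.
n(H2SO4) = 225.72 / 98.076 = 2.3015 mol.
Step 1 (H2SO4:H2 = 1:1): theoretical n(H2) = 2.3015 mol; at 77.76% yield, n(H2) = 1.7897 mol.
Step 2 (H2:NH3 = 3:2): theoretical n(NH3) = 1.1931 mol, so theoretical mass = 1.1931 × 17.034 = 20.323 g.
At 91.27% yield, actual mass of NH3 = 20.323 × 0.9127 = 18.549 g.

18.55 g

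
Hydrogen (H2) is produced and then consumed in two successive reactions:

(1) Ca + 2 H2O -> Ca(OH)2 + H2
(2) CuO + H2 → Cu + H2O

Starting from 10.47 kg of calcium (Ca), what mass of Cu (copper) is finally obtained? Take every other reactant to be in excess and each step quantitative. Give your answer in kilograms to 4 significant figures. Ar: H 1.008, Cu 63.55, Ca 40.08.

M(Ca) = 40.08 g/mol.
M(Cu) = 63.55 g/mol.
10.47 kg = 10470 g.
n(Ca) = 10470 / 40.08 = 261.23 mol.
Step 1 gives a 1:1 ratio of Ca to H2, so n(H2) = 261.23 mol.
In step 2 the H2:Cu ratio is 1:1, so n(Cu) = 261.23 mol.
Mass of Cu = 261.23 × 63.55 = 16601 g = 16.60 kg.

16.60 kg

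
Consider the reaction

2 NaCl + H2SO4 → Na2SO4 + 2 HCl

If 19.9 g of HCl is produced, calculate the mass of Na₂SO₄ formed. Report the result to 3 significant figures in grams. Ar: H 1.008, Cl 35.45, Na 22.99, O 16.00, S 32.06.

38.8 g

M(HCl) = 1.008 + 35.45 = 36.458 g/mol.
M(Na2SO4) = 2(22.99) + 32.06 + 4(16.00) = 142.04 g/mol.
n(HCl) = 19.90 g / 36.458 g/mol = 0.5458 mol.
From the equation the HCl:Na2SO4 mole ratio is 2:1, so n(Na2SO4) = 0.5458 × 1/2 = 0.2729 mol.
Mass of Na2SO4 = 0.2729 mol × 142.04 g/mol = 38.77 g.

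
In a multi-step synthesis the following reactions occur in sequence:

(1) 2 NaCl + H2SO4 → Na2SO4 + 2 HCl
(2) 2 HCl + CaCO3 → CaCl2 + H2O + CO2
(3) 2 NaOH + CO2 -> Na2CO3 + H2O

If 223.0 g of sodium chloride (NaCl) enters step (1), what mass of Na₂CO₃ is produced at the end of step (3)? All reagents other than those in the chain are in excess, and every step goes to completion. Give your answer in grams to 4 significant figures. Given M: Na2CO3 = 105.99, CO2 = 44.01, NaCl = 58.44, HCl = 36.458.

n(NaCl) = 223.0 / 58.44 = 3.8159 mol.
Reaction (1): NaCl→HCl ratio 2:2 ⇒ n(HCl) = 3.8159 mol.
Reaction (2): HCl→CO2 ratio 2:1 ⇒ n(CO2) = 1.9079 mol.
Reaction (3): CO2→Na2CO3 ratio 1:1 ⇒ n(Na2CO3) = 1.9079 mol.
Mass of Na2CO3 = 1.9079 × 105.99 = 202.22 g.

202.2 g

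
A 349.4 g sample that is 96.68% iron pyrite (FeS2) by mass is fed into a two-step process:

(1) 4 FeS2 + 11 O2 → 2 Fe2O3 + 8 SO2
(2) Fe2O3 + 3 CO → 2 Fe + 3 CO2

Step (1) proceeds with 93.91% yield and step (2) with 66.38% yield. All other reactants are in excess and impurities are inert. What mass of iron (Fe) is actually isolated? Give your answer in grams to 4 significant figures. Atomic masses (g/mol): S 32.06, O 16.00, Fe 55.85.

Pure FeS2 = 349.4 × 0.9668 = 337.80 g.
M(FeS2) = 55.85 + 2(32.06) = 119.97 g/mol.
M(Fe) = 55.85 g/mol.
n(FeS2) = 337.80 / 119.97 = 2.8157 mol.
Step 1 (FeS2:Fe2O3 = 4:2): theoretical n(Fe2O3) = 1.4079 mol; at 93.91% yield, n(Fe2O3) = 1.3221 mol.
Step 2 (Fe2O3:Fe = 1:2): theoretical n(Fe) = 2.6442 mol, so theoretical mass = 2.6442 × 55.85 = 147.68 g.
At 66.38% yield, actual mass of Fe = 147.68 × 0.6638 = 98.030 g.

98.03 g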